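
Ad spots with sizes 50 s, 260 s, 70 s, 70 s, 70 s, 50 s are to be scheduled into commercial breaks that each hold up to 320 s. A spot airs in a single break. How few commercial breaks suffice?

Total = 260 + 70 + 70 + 70 + 50 + 50 = 570 s.
Lower bound: ⌈570/320⌉ = 2 commercial breaks.
A packing using 2 commercial breaks:
  break 1: 260 + 50 = 310
  break 2: 70 + 70 + 70 + 50 = 260
This matches the lower bound, so 2 is optimal.

2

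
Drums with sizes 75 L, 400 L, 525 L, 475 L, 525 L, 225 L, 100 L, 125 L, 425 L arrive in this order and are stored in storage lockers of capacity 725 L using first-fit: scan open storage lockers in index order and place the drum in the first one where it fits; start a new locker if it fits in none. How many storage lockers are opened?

  75 → locker 1 (new)  [load 75/725]
  400 → locker 1  [load 475/725]
  525 → locker 2 (new)  [load 525/725]
  475 → locker 3 (new)  [load 475/725]
  525 → locker 4 (new)  [load 525/725]
  225 → locker 1  [load 700/725]
  100 → locker 2  [load 625/725]
  125 → locker 3  [load 600/725]
  425 → locker 5 (new)  [load 425/725]
5 storage lockers opened.

5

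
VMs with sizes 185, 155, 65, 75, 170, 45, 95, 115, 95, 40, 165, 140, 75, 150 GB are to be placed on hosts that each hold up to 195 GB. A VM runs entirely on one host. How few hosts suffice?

Total = 185 + 170 + 165 + 155 + 150 + 140 + 115 + 95 + 95 + 75 + 75 + 65 + 45 + 40 = 1570 GB.
Lower bound: ⌈1570/195⌉ = 9 hosts.
A packing using 9 hosts:
  host 1: 185 = 185
  host 2: 170 = 170
  host 3: 165 = 165
  host 4: 155 + 40 = 195
  host 5: 150 + 45 = 195
  host 6: 140 = 140
  host 7: 115 + 75 = 190
  host 8: 95 + 95 = 190
  host 9: 75 + 65 = 140
This matches the lower bound, so 9 is optimal.

9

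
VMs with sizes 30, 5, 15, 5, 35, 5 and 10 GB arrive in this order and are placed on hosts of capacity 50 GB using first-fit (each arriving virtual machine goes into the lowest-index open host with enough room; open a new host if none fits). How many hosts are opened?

  30 → host 1 (new)  [load 30/50]
  5 → host 1  [load 35/50]
  15 → host 1  [load 50/50]
  5 → host 2 (new)  [load 5/50]
  35 → host 2  [load 40/50]
  5 → host 2  [load 45/50]
  10 → host 3 (new)  [load 10/50]
3 hosts opened.

3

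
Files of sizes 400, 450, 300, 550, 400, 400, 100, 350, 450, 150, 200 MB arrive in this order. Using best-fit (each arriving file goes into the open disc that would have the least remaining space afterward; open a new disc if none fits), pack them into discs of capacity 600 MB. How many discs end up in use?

8

  400 → disc 1 (new)  [load 400/600]
  450 → disc 2 (new)  [load 450/600]
  300 → disc 3 (new)  [load 300/600]
  550 → disc 4 (new)  [load 550/600]
  400 → disc 5 (new)  [load 400/600]
  400 → disc 6 (new)  [load 400/600]
  100 → disc 2  [load 550/600]
  350 → disc 7 (new)  [load 350/600]
  450 → disc 8 (new)  [load 450/600]
  150 → disc 8  [load 600/600]
  200 → disc 1  [load 600/600]
8 discs opened.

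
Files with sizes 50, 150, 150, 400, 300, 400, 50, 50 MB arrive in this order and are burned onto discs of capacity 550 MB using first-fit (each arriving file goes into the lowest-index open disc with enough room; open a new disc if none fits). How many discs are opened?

  50 → disc 1 (new)  [load 50/550]
  150 → disc 1  [load 200/550]
  150 → disc 1  [load 350/550]
  400 → disc 2 (new)  [load 400/550]
  300 → disc 3 (new)  [load 300/550]
  400 → disc 4 (new)  [load 400/550]
  50 → disc 1  [load 400/550]
  50 → disc 1  [load 450/550]
4 discs opened.

4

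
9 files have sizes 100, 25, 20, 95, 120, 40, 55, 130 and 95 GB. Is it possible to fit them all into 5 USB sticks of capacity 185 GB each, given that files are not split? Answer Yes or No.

Yes

A valid assignment using 5 USB sticks:
  USB stick 1: 130 + 55 = 185
  USB stick 2: 120 + 40 + 25 = 185
  USB stick 3: 100 + 20 = 120
  USB stick 4: 95 = 95
  USB stick 5: 95 = 95
Every load is within 185 GB, so 5 USB sticks suffice.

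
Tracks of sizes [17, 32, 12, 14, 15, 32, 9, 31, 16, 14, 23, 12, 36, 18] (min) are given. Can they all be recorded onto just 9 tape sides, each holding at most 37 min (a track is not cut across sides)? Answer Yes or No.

Yes

A valid assignment using 9 tape sides:
  side 1: 36 = 36
  side 2: 32 = 32
  side 3: 32 = 32
  side 4: 31 = 31
  side 5: 23 + 14 = 37
  side 6: 18 + 17 = 35
  side 7: 16 + 15 = 31
  side 8: 14 + 12 + 9 = 35
  side 9: 12 = 12
Every load is within 37 min, so 9 tape sides suffice.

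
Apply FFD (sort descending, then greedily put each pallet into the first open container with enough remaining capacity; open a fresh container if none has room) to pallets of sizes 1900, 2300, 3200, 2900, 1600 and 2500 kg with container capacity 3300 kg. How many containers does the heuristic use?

6

Sorted descending: 3200, 2900, 2500, 2300, 1900, 1600.
  3200 → container 1 (new)  [load 3200/3300]
  2900 → container 2 (new)  [load 2900/3300]
  2500 → container 3 (new)  [load 2500/3300]
  2300 → container 4 (new)  [load 2300/3300]
  1900 → container 5 (new)  [load 1900/3300]
  1600 → container 6 (new)  [load 1600/3300]
6 containers opened.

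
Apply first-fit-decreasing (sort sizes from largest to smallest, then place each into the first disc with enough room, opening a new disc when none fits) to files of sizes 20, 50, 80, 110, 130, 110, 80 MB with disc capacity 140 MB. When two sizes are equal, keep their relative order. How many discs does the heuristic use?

Sorted descending: 130, 110, 110, 80, 80, 50, 20.
  130 → disc 1 (new)  [load 130/140]
  110 → disc 2 (new)  [load 110/140]
  110 → disc 3 (new)  [load 110/140]
  80 → disc 4 (new)  [load 80/140]
  80 → disc 5 (new)  [load 80/140]
  50 → disc 4  [load 130/140]
  20 → disc 2  [load 130/140]
5 discs opened.

5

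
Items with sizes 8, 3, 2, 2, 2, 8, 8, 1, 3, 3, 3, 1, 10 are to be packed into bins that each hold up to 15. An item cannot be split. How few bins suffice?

4

Total = 10 + 8 + 8 + 8 + 3 + 3 + 3 + 3 + 2 + 2 + 2 + 1 + 1 = 54.
Lower bound: ⌈54/15⌉ = 4 bins.
A packing using 4 bins:
  bin 1: 10 + 3 + 2 = 15
  bin 2: 8 + 3 + 3 + 1 = 15
  bin 3: 8 + 3 + 2 + 2 = 15
  bin 4: 8 + 1 = 9
This matches the lower bound, so 4 is optimal.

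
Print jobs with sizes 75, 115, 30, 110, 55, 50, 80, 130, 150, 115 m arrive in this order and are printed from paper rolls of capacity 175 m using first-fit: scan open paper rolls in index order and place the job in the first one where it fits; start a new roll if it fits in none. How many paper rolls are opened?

7

  75 → roll 1 (new)  [load 75/175]
  115 → roll 2 (new)  [load 115/175]
  30 → roll 1  [load 105/175]
  110 → roll 3 (new)  [load 110/175]
  55 → roll 1  [load 160/175]
  50 → roll 2  [load 165/175]
  80 → roll 4 (new)  [load 80/175]
  130 → roll 5 (new)  [load 130/175]
  150 → roll 6 (new)  [load 150/175]
  115 → roll 7 (new)  [load 115/175]
7 paper rolls opened.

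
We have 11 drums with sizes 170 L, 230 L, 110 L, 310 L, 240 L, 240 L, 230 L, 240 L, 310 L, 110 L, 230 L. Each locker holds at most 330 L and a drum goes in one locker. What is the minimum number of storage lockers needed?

Total = 310 + 310 + 240 + 240 + 240 + 230 + 230 + 230 + 170 + 110 + 110 = 2420 L.
Lower bound: ⌈2420/330⌉ = 8 storage lockers.
Also, 9 drums each exceed 165 L, and no two of those can share a locker, so at least 9 storage lockers are needed.
A packing using 10 storage lockers:
  locker 1: 310 = 310
  locker 2: 310 = 310
  locker 3: 240 = 240
  locker 4: 240 = 240
  locker 5: 240 = 240
  locker 6: 230 = 230
  locker 7: 230 = 230
  locker 8: 230 = 230
  locker 9: 170 + 110 = 280
  locker 10: 110 = 110
No arrangement into 9 storage lockers stays within capacity, so 10 is optimal.

10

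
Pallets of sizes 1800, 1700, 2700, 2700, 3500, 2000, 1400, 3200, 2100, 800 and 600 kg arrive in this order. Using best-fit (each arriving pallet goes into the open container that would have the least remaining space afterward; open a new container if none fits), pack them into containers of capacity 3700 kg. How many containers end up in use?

7

  1800 → container 1 (new)  [load 1800/3700]
  1700 → container 1  [load 3500/3700]
  2700 → container 2 (new)  [load 2700/3700]
  2700 → container 3 (new)  [load 2700/3700]
  3500 → container 4 (new)  [load 3500/3700]
  2000 → container 5 (new)  [load 2000/3700]
  1400 → container 5  [load 3400/3700]
  3200 → container 6 (new)  [load 3200/3700]
  2100 → container 7 (new)  [load 2100/3700]
  800 → container 2  [load 3500/3700]
  600 → container 3  [load 3300/3700]
7 containers opened.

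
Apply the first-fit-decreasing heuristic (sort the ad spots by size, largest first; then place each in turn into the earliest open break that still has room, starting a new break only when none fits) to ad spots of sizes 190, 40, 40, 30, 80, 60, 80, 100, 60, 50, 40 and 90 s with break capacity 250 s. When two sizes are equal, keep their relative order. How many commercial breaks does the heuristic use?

4

Sorted descending: 190, 100, 90, 80, 80, 60, 60, 50, 40, 40, 40, 30.
  190 → break 1 (new)  [load 190/250]
  100 → break 2 (new)  [load 100/250]
  90 → break 2  [load 190/250]
  80 → break 3 (new)  [load 80/250]
  80 → break 3  [load 160/250]
  60 → break 1  [load 250/250]
  60 → break 2  [load 250/250]
  50 → break 3  [load 210/250]
  40 → break 3  [load 250/250]
  40 → break 4 (new)  [load 40/250]
  40 → break 4  [load 80/250]
  30 → break 4  [load 110/250]
4 commercial breaks opened.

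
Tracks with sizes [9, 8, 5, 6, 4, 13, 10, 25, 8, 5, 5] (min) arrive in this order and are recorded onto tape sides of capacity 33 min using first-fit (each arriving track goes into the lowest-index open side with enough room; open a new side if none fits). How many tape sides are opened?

4

  9 → side 1 (new)  [load 9/33]
  8 → side 1  [load 17/33]
  5 → side 1  [load 22/33]
  6 → side 1  [load 28/33]
  4 → side 1  [load 32/33]
  13 → side 2 (new)  [load 13/33]
  10 → side 2  [load 23/33]
  25 → side 3 (new)  [load 25/33]
  8 → side 2  [load 31/33]
  5 → side 3  [load 30/33]
  5 → side 4 (new)  [load 5/33]
4 tape sides opened.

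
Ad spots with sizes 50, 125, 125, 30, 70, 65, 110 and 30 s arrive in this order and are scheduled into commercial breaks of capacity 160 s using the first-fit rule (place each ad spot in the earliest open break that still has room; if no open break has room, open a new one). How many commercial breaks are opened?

  50 → break 1 (new)  [load 50/160]
  125 → break 2 (new)  [load 125/160]
  125 → break 3 (new)  [load 125/160]
  30 → break 1  [load 80/160]
  70 → break 1  [load 150/160]
  65 → break 4 (new)  [load 65/160]
  110 → break 5 (new)  [load 110/160]
  30 → break 2  [load 155/160]
5 commercial breaks opened.

5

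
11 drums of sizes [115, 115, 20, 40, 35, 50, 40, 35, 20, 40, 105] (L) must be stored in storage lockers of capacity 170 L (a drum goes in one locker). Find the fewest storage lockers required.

Total = 115 + 115 + 105 + 50 + 40 + 40 + 40 + 35 + 35 + 20 + 20 = 615 L.
Lower bound: ⌈615/170⌉ = 4 storage lockers.
A packing using 4 storage lockers:
  locker 1: 115 + 50 = 165
  locker 2: 115 + 40 = 155
  locker 3: 105 + 40 + 20 = 165
  locker 4: 40 + 35 + 35 + 20 = 130
This matches the lower bound, so 4 is optimal.

4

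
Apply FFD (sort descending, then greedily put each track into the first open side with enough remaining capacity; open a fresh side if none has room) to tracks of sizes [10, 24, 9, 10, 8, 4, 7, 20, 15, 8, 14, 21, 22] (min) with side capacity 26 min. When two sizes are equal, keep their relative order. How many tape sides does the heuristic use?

8

Sorted descending: 24, 22, 21, 20, 15, 14, 10, 10, 9, 8, 8, 7, 4.
  24 → side 1 (new)  [load 24/26]
  22 → side 2 (new)  [load 22/26]
  21 → side 3 (new)  [load 21/26]
  20 → side 4 (new)  [load 20/26]
  15 → side 5 (new)  [load 15/26]
  14 → side 6 (new)  [load 14/26]
  10 → side 5  [load 25/26]
  10 → side 6  [load 24/26]
  9 → side 7 (new)  [load 9/26]
  8 → side 7  [load 17/26]
  8 → side 7  [load 25/26]
  7 → side 8 (new)  [load 7/26]
  4 → side 2  [load 26/26]
8 tape sides opened.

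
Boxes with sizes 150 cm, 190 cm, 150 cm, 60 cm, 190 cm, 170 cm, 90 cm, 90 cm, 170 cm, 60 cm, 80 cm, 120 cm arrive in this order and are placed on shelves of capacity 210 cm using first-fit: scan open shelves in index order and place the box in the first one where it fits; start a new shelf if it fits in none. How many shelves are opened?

8

  150 → shelf 1 (new)  [load 150/210]
  190 → shelf 2 (new)  [load 190/210]
  150 → shelf 3 (new)  [load 150/210]
  60 → shelf 1  [load 210/210]
  190 → shelf 4 (new)  [load 190/210]
  170 → shelf 5 (new)  [load 170/210]
  90 → shelf 6 (new)  [load 90/210]
  90 → shelf 6  [load 180/210]
  170 → shelf 7 (new)  [load 170/210]
  60 → shelf 3  [load 210/210]
  80 → shelf 8 (new)  [load 80/210]
  120 → shelf 8  [load 200/210]
8 shelves opened.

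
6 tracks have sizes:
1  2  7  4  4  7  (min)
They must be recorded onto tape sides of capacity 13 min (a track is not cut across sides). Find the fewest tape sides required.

2

Total = 7 + 7 + 4 + 4 + 2 + 1 = 25 min.
Lower bound: ⌈25/13⌉ = 2 tape sides.
A packing using 2 tape sides:
  side 1: 7 + 4 + 2 = 13
  side 2: 7 + 4 + 1 = 12
This matches the lower bound, so 2 is optimal.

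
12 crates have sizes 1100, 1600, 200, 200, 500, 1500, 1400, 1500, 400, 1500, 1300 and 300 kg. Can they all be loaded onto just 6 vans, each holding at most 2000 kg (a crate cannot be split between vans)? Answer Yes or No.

No

Total = 11500 kg; ⌈11500/2000⌉ = 6.
7 crates each exceed half the capacity and cannot share a van, forcing at least 7 vans.
At least 7 vans are required, but only 6 are allowed.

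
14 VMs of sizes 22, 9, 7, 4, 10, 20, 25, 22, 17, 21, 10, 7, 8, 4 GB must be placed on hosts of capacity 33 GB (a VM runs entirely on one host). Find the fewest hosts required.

Total = 25 + 22 + 22 + 21 + 20 + 17 + 10 + 10 + 9 + 8 + 7 + 7 + 4 + 4 = 186 GB.
Lower bound: ⌈186/33⌉ = 6 hosts.
A packing using 6 hosts:
  host 1: 25 + 8 = 33
  host 2: 22 + 10 = 32
  host 3: 22 + 10 = 32
  host 4: 21 + 9 = 30
  host 5: 20 + 7 + 4 = 31
  host 6: 17 + 7 + 4 = 28
This matches the lower bound, so 6 is optimal.

6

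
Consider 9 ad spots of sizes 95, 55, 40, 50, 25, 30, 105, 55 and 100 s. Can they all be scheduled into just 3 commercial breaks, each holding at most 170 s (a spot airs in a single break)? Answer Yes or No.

Total = 555 s; ⌈555/170⌉ = 4.
At least 4 commercial breaks are required, but only 3 are allowed.

No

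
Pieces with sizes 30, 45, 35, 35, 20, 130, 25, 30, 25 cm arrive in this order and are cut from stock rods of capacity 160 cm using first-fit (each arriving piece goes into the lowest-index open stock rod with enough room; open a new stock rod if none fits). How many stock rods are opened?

  30 → stock rod 1 (new)  [load 30/160]
  45 → stock rod 1  [load 75/160]
  35 → stock rod 1  [load 110/160]
  35 → stock rod 1  [load 145/160]
  20 → stock rod 2 (new)  [load 20/160]
  130 → stock rod 2  [load 150/160]
  25 → stock rod 3 (new)  [load 25/160]
  30 → stock rod 3  [load 55/160]
  25 → stock rod 3  [load 80/160]
3 stock rods opened.

3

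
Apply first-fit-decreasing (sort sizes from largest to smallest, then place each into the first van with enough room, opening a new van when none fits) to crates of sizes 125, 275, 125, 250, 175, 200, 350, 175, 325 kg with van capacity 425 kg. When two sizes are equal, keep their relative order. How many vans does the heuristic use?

6

Sorted descending: 350, 325, 275, 250, 200, 175, 175, 125, 125.
  350 → van 1 (new)  [load 350/425]
  325 → van 2 (new)  [load 325/425]
  275 → van 3 (new)  [load 275/425]
  250 → van 4 (new)  [load 250/425]
  200 → van 5 (new)  [load 200/425]
  175 → van 4  [load 425/425]
  175 → van 5  [load 375/425]
  125 → van 3  [load 400/425]
  125 → van 6 (new)  [load 125/425]
6 vans opened.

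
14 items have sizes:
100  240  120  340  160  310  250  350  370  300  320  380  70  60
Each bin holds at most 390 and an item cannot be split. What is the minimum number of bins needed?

10

Total = 380 + 370 + 350 + 340 + 320 + 310 + 300 + 250 + 240 + 160 + 120 + 100 + 70 + 60 = 3370.
Lower bound: ⌈3370/390⌉ = 9 bins.
A packing using 10 bins:
  bin 1: 380 = 380
  bin 2: 370 = 370
  bin 3: 350 = 350
  bin 4: 340 = 340
  bin 5: 320 + 70 = 390
  bin 6: 310 + 60 = 370
  bin 7: 300 = 300
  bin 8: 250 + 120 = 370
  bin 9: 240 + 100 = 340
  bin 10: 160 = 160
No arrangement into 9 bins stays within capacity, so 10 is optimal.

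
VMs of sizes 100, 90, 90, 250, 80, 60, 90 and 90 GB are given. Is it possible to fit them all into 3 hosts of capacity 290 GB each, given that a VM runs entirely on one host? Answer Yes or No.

Total = 850 GB; ⌈850/290⌉ = 3.
The bound of 3 does not rule out 3, but exhaustive search shows no assignment into 3 hosts of capacity 290 GB exists — the minimum is 4.

No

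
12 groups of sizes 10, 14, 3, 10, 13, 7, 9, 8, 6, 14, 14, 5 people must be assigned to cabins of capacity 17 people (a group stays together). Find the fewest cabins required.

8

Total = 14 + 14 + 14 + 13 + 10 + 10 + 9 + 8 + 7 + 6 + 5 + 3 = 113 people.
Lower bound: ⌈113/17⌉ = 7 cabins.
A packing using 8 cabins:
  cabin 1: 14 + 3 = 17
  cabin 2: 14 = 14
  cabin 3: 14 = 14
  cabin 4: 13 = 13
  cabin 5: 10 + 7 = 17
  cabin 6: 10 + 6 = 16
  cabin 7: 9 + 8 = 17
  cabin 8: 5 = 5
No arrangement into 7 cabins stays within capacity, so 8 is optimal.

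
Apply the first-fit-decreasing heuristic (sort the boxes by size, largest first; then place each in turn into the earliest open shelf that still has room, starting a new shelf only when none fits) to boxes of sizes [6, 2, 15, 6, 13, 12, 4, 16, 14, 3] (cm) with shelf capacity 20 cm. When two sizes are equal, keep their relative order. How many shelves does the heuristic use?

5

Sorted descending: 16, 15, 14, 13, 12, 6, 6, 4, 3, 2.
  16 → shelf 1 (new)  [load 16/20]
  15 → shelf 2 (new)  [load 15/20]
  14 → shelf 3 (new)  [load 14/20]
  13 → shelf 4 (new)  [load 13/20]
  12 → shelf 5 (new)  [load 12/20]
  6 → shelf 3  [load 20/20]
  6 → shelf 4  [load 19/20]
  4 → shelf 1  [load 20/20]
  3 → shelf 2  [load 18/20]
  2 → shelf 2  [load 20/20]
5 shelves opened.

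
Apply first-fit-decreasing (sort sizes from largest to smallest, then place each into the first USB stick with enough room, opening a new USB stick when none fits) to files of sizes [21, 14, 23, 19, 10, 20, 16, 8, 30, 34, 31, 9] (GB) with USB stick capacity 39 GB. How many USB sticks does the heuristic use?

7

Sorted descending: 34, 31, 30, 23, 21, 20, 19, 16, 14, 10, 9, 8.
  34 → USB stick 1 (new)  [load 34/39]
  31 → USB stick 2 (new)  [load 31/39]
  30 → USB stick 3 (new)  [load 30/39]
  23 → USB stick 4 (new)  [load 23/39]
  21 → USB stick 5 (new)  [load 21/39]
  20 → USB stick 6 (new)  [load 20/39]
  19 → USB stick 6  [load 39/39]
  16 → USB stick 4  [load 39/39]
  14 → USB stick 5  [load 35/39]
  10 → USB stick 7 (new)  [load 10/39]
  9 → USB stick 3  [load 39/39]
  8 → USB stick 2  [load 39/39]
7 USB sticks opened.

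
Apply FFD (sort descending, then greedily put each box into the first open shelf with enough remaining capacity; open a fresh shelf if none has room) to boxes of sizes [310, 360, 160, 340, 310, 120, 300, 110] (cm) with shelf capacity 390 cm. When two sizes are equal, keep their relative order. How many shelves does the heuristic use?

6

Sorted descending: 360, 340, 310, 310, 300, 160, 120, 110.
  360 → shelf 1 (new)  [load 360/390]
  340 → shelf 2 (new)  [load 340/390]
  310 → shelf 3 (new)  [load 310/390]
  310 → shelf 4 (new)  [load 310/390]
  300 → shelf 5 (new)  [load 300/390]
  160 → shelf 6 (new)  [load 160/390]
  120 → shelf 6  [load 280/390]
  110 → shelf 6  [load 390/390]
6 shelves opened.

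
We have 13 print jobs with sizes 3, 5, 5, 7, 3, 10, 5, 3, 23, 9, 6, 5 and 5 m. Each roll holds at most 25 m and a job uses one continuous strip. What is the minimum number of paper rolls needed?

4

Total = 23 + 10 + 9 + 7 + 6 + 5 + 5 + 5 + 5 + 5 + 3 + 3 + 3 = 89 m.
Lower bound: ⌈89/25⌉ = 4 paper rolls.
A packing using 4 paper rolls:
  roll 1: 23 = 23
  roll 2: 10 + 9 + 6 = 25
  roll 3: 7 + 5 + 5 + 5 + 3 = 25
  roll 4: 5 + 5 + 3 + 3 = 16
This matches the lower bound, so 4 is optimal.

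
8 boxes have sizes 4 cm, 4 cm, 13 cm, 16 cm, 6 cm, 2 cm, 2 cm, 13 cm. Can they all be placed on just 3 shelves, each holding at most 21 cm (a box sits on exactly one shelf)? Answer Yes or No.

A valid assignment using 3 shelves:
  shelf 1: 16 + 4 = 20
  shelf 2: 13 + 6 + 2 = 21
  shelf 3: 13 + 4 + 2 = 19
Every load is within 21 cm, so 3 shelves suffice.

Yes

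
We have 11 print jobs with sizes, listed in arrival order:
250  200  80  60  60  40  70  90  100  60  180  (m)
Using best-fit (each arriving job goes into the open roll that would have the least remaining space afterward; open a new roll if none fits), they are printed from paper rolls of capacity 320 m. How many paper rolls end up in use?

4

  250 → roll 1 (new)  [load 250/320]
  200 → roll 2 (new)  [load 200/320]
  80 → roll 2  [load 280/320]
  60 → roll 1  [load 310/320]
  60 → roll 3 (new)  [load 60/320]
  40 → roll 2  [load 320/320]
  70 → roll 3  [load 130/320]
  90 → roll 3  [load 220/320]
  100 → roll 3  [load 320/320]
  60 → roll 4 (new)  [load 60/320]
  180 → roll 4  [load 240/320]
4 paper rolls opened.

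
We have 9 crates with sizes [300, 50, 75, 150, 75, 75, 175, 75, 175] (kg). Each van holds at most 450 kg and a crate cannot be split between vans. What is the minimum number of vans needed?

3

Total = 300 + 175 + 175 + 150 + 75 + 75 + 75 + 75 + 50 = 1150 kg.
Lower bound: ⌈1150/450⌉ = 3 vans.
A packing using 3 vans:
  van 1: 300 + 150 = 450
  van 2: 175 + 175 + 75 = 425
  van 3: 75 + 75 + 75 + 50 = 275
This matches the lower bound, so 3 is optimal.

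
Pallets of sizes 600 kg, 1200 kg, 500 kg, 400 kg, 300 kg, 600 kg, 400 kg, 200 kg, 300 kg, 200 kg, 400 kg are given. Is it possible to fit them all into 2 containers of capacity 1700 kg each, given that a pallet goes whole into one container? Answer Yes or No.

Total = 5100 kg; ⌈5100/1700⌉ = 3.
At least 3 containers are required, but only 2 are allowed.

No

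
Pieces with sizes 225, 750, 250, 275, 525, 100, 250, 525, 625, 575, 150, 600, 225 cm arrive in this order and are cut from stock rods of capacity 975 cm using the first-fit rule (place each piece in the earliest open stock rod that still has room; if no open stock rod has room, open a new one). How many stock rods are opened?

  225 → stock rod 1 (new)  [load 225/975]
  750 → stock rod 1  [load 975/975]
  250 → stock rod 2 (new)  [load 250/975]
  275 → stock rod 2  [load 525/975]
  525 → stock rod 3 (new)  [load 525/975]
  100 → stock rod 2  [load 625/975]
  250 → stock rod 2  [load 875/975]
  525 → stock rod 4 (new)  [load 525/975]
  625 → stock rod 5 (new)  [load 625/975]
  575 → stock rod 6 (new)  [load 575/975]
  150 → stock rod 3  [load 675/975]
  600 → stock rod 7 (new)  [load 600/975]
  225 → stock rod 3  [load 900/975]
7 stock rods opened.

7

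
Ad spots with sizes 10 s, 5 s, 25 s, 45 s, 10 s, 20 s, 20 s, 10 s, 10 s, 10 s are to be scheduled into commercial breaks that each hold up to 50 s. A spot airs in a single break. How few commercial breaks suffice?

4

Total = 45 + 25 + 20 + 20 + 10 + 10 + 10 + 10 + 10 + 5 = 165 s.
Lower bound: ⌈165/50⌉ = 4 commercial breaks.
A packing using 4 commercial breaks:
  break 1: 45 + 5 = 50
  break 2: 25 + 20 = 45
  break 3: 20 + 10 + 10 + 10 = 50
  break 4: 10 + 10 = 20
This matches the lower bound, so 4 is optimal.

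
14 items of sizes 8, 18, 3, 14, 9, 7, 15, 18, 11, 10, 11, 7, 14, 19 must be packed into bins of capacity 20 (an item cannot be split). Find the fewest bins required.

Total = 19 + 18 + 18 + 15 + 14 + 14 + 11 + 11 + 10 + 9 + 8 + 7 + 7 + 3 = 164.
Lower bound: ⌈164/20⌉ = 9 bins.
A packing using 10 bins:
  bin 1: 19 = 19
  bin 2: 18 = 18
  bin 3: 18 = 18
  bin 4: 15 + 3 = 18
  bin 5: 14 = 14
  bin 6: 14 = 14
  bin 7: 11 + 9 = 20
  bin 8: 11 + 8 = 19
  bin 9: 10 + 7 = 17
  bin 10: 7 = 7
No arrangement into 9 bins stays within capacity, so 10 is optimal.

10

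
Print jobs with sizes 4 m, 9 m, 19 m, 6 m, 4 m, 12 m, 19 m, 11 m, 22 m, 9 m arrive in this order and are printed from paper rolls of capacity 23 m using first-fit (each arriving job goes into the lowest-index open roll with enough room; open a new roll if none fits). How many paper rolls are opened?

6

  4 → roll 1 (new)  [load 4/23]
  9 → roll 1  [load 13/23]
  19 → roll 2 (new)  [load 19/23]
  6 → roll 1  [load 19/23]
  4 → roll 1  [load 23/23]
  12 → roll 3 (new)  [load 12/23]
  19 → roll 4 (new)  [load 19/23]
  11 → roll 3  [load 23/23]
  22 → roll 5 (new)  [load 22/23]
  9 → roll 6 (new)  [load 9/23]
6 paper rolls opened.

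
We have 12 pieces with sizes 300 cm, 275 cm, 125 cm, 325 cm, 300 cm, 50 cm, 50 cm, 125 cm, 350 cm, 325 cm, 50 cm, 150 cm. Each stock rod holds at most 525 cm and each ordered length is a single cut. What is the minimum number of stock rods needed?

Total = 350 + 325 + 325 + 300 + 300 + 275 + 150 + 125 + 125 + 50 + 50 + 50 = 2425 cm.
Lower bound: ⌈2425/525⌉ = 5 stock rods.
Also, 6 pieces each exceed 525/2 cm, and no two of those can share a stock rod, so at least 6 stock rods are needed.
A packing using 6 stock rods:
  stock rod 1: 350 + 150 = 500
  stock rod 2: 325 + 125 + 50 = 500
  stock rod 3: 325 + 125 + 50 = 500
  stock rod 4: 300 + 50 = 350
  stock rod 5: 300 = 300
  stock rod 6: 275 = 275
This matches the lower bound, so 6 is optimal.

6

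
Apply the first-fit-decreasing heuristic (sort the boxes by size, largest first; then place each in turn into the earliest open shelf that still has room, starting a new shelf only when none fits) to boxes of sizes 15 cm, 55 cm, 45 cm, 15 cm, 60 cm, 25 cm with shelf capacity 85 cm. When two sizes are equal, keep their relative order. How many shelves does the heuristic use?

Sorted descending: 60, 55, 45, 25, 15, 15.
  60 → shelf 1 (new)  [load 60/85]
  55 → shelf 2 (new)  [load 55/85]
  45 → shelf 3 (new)  [load 45/85]
  25 → shelf 1  [load 85/85]
  15 → shelf 2  [load 70/85]
  15 → shelf 2  [load 85/85]
3 shelves opened.

3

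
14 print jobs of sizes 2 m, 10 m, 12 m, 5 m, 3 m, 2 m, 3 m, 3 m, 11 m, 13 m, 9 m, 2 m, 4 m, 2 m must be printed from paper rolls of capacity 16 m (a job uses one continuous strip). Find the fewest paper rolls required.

Total = 13 + 12 + 11 + 10 + 9 + 5 + 4 + 3 + 3 + 3 + 2 + 2 + 2 + 2 = 81 m.
Lower bound: ⌈81/16⌉ = 6 paper rolls.
A packing using 6 paper rolls:
  roll 1: 13 + 3 = 16
  roll 2: 12 + 4 = 16
  roll 3: 11 + 5 = 16
  roll 4: 10 + 3 + 3 = 16
  roll 5: 9 + 2 + 2 + 2 = 15
  roll 6: 2 = 2
This matches the lower bound, so 6 is optimal.

6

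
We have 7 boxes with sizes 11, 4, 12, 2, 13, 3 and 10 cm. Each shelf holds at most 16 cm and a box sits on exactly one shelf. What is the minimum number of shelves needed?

Total = 13 + 12 + 11 + 10 + 4 + 3 + 2 = 55 cm.
Lower bound: ⌈55/16⌉ = 4 shelves.
A packing using 4 shelves:
  shelf 1: 13 + 3 = 16
  shelf 2: 12 + 4 = 16
  shelf 3: 11 + 2 = 13
  shelf 4: 10 = 10
This matches the lower bound, so 4 is optimal.

4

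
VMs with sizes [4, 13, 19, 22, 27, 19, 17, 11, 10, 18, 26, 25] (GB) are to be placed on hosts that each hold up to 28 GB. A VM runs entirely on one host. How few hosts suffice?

Total = 27 + 26 + 25 + 22 + 19 + 19 + 18 + 17 + 13 + 11 + 10 + 4 = 211 GB.
Lower bound: ⌈211/28⌉ = 8 hosts.
A packing using 9 hosts:
  host 1: 27 = 27
  host 2: 26 = 26
  host 3: 25 = 25
  host 4: 22 + 4 = 26
  host 5: 19 = 19
  host 6: 19 = 19
  host 7: 18 + 10 = 28
  host 8: 17 + 11 = 28
  host 9: 13 = 13
No arrangement into 8 hosts stays within capacity, so 9 is optimal.

9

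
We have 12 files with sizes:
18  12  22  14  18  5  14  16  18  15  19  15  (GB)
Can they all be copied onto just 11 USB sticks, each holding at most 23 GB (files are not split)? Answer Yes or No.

Yes

A valid assignment using 11 USB sticks:
  USB stick 1: 22 = 22
  USB stick 2: 19 = 19
  USB stick 3: 18 + 5 = 23
  USB stick 4: 18 = 18
  USB stick 5: 18 = 18
  USB stick 6: 16 = 16
  USB stick 7: 15 = 15
  USB stick 8: 15 = 15
  USB stick 9: 14 = 14
  USB stick 10: 14 = 14
  USB stick 11: 12 = 12
Every load is within 23 GB, so 11 USB sticks suffice.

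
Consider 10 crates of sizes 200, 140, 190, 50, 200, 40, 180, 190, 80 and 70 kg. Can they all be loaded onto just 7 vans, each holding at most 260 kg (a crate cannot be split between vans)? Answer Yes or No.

A valid assignment using 6 vans:
  van 1: 200 + 50 = 250
  van 2: 200 + 40 = 240
  van 3: 190 + 70 = 260
  van 4: 190 = 190
  van 5: 180 + 80 = 260
  van 6: 140 = 140
That uses only 6 ≤ 7, so 7 vans are enough.

Yes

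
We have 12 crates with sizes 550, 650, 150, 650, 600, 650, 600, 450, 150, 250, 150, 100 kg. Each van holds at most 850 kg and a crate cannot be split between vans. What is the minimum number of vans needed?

7

Total = 650 + 650 + 650 + 600 + 600 + 550 + 450 + 250 + 150 + 150 + 150 + 100 = 4950 kg.
Lower bound: ⌈4950/850⌉ = 6 vans.
Also, 7 crates each exceed 425 kg, and no two of those can share a van, so at least 7 vans are needed.
A packing using 7 vans:
  van 1: 650 + 150 = 800
  van 2: 650 + 150 = 800
  van 3: 650 + 150 = 800
  van 4: 600 + 250 = 850
  van 5: 600 + 100 = 700
  van 6: 550 = 550
  van 7: 450 = 450
This matches the lower bound, so 7 is optimal.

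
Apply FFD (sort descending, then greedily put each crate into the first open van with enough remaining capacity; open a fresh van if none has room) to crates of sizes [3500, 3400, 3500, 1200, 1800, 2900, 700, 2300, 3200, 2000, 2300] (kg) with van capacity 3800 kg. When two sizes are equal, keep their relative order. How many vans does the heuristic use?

Sorted descending: 3500, 3500, 3400, 3200, 2900, 2300, 2300, 2000, 1800, 1200, 700.
  3500 → van 1 (new)  [load 3500/3800]
  3500 → van 2 (new)  [load 3500/3800]
  3400 → van 3 (new)  [load 3400/3800]
  3200 → van 4 (new)  [load 3200/3800]
  2900 → van 5 (new)  [load 2900/3800]
  2300 → van 6 (new)  [load 2300/3800]
  2300 → van 7 (new)  [load 2300/3800]
  2000 → van 8 (new)  [load 2000/3800]
  1800 → van 8  [load 3800/3800]
  1200 → van 6  [load 3500/3800]
  700 → van 5  [load 3600/3800]
8 vans opened.

8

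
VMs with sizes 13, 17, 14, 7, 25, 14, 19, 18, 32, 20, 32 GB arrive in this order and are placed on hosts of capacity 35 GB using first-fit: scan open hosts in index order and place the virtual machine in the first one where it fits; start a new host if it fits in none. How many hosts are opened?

8

  13 → host 1 (new)  [load 13/35]
  17 → host 1  [load 30/35]
  14 → host 2 (new)  [load 14/35]
  7 → host 2  [load 21/35]
  25 → host 3 (new)  [load 25/35]
  14 → host 2  [load 35/35]
  19 → host 4 (new)  [load 19/35]
  18 → host 5 (new)  [load 18/35]
  32 → host 6 (new)  [load 32/35]
  20 → host 7 (new)  [load 20/35]
  32 → host 8 (new)  [load 32/35]
8 hosts opened.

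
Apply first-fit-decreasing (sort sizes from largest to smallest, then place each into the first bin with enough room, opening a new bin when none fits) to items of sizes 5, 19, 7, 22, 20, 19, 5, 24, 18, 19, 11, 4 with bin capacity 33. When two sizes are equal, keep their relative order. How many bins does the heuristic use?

7

Sorted descending: 24, 22, 20, 19, 19, 19, 18, 11, 7, 5, 5, 4.
  24 → bin 1 (new)  [load 24/33]
  22 → bin 2 (new)  [load 22/33]
  20 → bin 3 (new)  [load 20/33]
  19 → bin 4 (new)  [load 19/33]
  19 → bin 5 (new)  [load 19/33]
  19 → bin 6 (new)  [load 19/33]
  18 → bin 7 (new)  [load 18/33]
  11 → bin 2  [load 33/33]
  7 → bin 1  [load 31/33]
  5 → bin 3  [load 25/33]
  5 → bin 3  [load 30/33]
  4 → bin 4  [load 23/33]
7 bins opened.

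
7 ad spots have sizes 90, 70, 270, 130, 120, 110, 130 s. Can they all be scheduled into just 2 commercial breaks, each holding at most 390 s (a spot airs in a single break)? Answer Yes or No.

Total = 920 s; ⌈920/390⌉ = 3.
At least 3 commercial breaks are required, but only 2 are allowed.

No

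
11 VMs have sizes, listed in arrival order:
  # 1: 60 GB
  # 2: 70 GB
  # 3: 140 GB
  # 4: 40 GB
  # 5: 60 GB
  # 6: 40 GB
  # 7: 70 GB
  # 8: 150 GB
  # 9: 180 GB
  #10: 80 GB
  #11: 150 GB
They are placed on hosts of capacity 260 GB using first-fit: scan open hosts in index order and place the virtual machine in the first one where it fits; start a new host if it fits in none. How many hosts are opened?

  60 → host 1 (new)  [load 60/260]
  70 → host 1  [load 130/260]
  140 → host 2 (new)  [load 140/260]
  40 → host 1  [load 170/260]
  60 → host 1  [load 230/260]
  40 → host 2  [load 180/260]
  70 → host 2  [load 250/260]
  150 → host 3 (new)  [load 150/260]
  180 → host 4 (new)  [load 180/260]
  80 → host 3  [load 230/260]
  150 → host 5 (new)  [load 150/260]
5 hosts opened.

5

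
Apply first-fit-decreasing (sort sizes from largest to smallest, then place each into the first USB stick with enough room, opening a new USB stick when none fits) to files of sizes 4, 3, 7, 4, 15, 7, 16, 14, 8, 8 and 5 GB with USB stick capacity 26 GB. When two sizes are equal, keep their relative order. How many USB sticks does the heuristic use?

4

Sorted descending: 16, 15, 14, 8, 8, 7, 7, 5, 4, 4, 3.
  16 → USB stick 1 (new)  [load 16/26]
  15 → USB stick 2 (new)  [load 15/26]
  14 → USB stick 3 (new)  [load 14/26]
  8 → USB stick 1  [load 24/26]
  8 → USB stick 2  [load 23/26]
  7 → USB stick 3  [load 21/26]
  7 → USB stick 4 (new)  [load 7/26]
  5 → USB stick 3  [load 26/26]
  4 → USB stick 4  [load 11/26]
  4 → USB stick 4  [load 15/26]
  3 → USB stick 2  [load 26/26]
4 USB sticks opened.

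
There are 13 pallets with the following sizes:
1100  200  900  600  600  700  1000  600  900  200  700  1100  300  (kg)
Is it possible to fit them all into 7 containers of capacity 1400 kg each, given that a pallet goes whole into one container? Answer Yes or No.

No

Total = 8900 kg; ⌈8900/1400⌉ = 7.
The bound of 7 does not rule out 7, but exhaustive search shows no assignment into 7 containers of capacity 1400 kg exists — the minimum is 8.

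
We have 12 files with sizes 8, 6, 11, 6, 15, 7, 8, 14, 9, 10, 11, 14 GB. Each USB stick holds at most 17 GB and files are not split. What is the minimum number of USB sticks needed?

8

Total = 15 + 14 + 14 + 11 + 11 + 10 + 9 + 8 + 8 + 7 + 6 + 6 = 119 GB.
Lower bound: ⌈119/17⌉ = 7 USB sticks.
A packing using 8 USB sticks:
  USB stick 1: 15 = 15
  USB stick 2: 14 = 14
  USB stick 3: 14 = 14
  USB stick 4: 11 + 6 = 17
  USB stick 5: 11 + 6 = 17
  USB stick 6: 10 + 7 = 17
  USB stick 7: 9 + 8 = 17
  USB stick 8: 8 = 8
No arrangement into 7 USB sticks stays within capacity, so 8 is optimal.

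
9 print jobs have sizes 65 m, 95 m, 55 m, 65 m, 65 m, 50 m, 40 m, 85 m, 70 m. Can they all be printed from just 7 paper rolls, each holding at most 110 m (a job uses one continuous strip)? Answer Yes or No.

Yes

A valid assignment using 7 paper rolls:
  roll 1: 95 = 95
  roll 2: 85 = 85
  roll 3: 70 + 40 = 110
  roll 4: 65 = 65
  roll 5: 65 = 65
  roll 6: 65 = 65
  roll 7: 55 + 50 = 105
Every load is within 110 m, so 7 paper rolls suffice.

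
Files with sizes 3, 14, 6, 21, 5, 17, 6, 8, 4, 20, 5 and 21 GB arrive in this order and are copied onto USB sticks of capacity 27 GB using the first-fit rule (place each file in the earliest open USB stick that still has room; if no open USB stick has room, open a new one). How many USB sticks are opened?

6

  3 → USB stick 1 (new)  [load 3/27]
  14 → USB stick 1  [load 17/27]
  6 → USB stick 1  [load 23/27]
  21 → USB stick 2 (new)  [load 21/27]
  5 → USB stick 2  [load 26/27]
  17 → USB stick 3 (new)  [load 17/27]
  6 → USB stick 3  [load 23/27]
  8 → USB stick 4 (new)  [load 8/27]
  4 → USB stick 1  [load 27/27]
  20 → USB stick 5 (new)  [load 20/27]
  5 → USB stick 4  [load 13/27]
  21 → USB stick 6 (new)  [load 21/27]
6 USB sticks opened.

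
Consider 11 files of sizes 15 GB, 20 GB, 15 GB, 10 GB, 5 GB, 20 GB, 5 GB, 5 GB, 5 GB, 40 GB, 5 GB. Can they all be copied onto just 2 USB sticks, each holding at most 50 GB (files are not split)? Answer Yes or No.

Total = 145 GB; ⌈145/50⌉ = 3.
At least 3 USB sticks are required, but only 2 are allowed.

No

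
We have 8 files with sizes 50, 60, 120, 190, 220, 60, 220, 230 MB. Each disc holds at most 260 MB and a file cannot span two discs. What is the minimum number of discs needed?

Total = 230 + 220 + 220 + 190 + 120 + 60 + 60 + 50 = 1150 MB.
Lower bound: ⌈1150/260⌉ = 5 discs.
A packing using 5 discs:
  disc 1: 230 = 230
  disc 2: 220 = 220
  disc 3: 220 = 220
  disc 4: 190 + 60 = 250
  disc 5: 120 + 60 + 50 = 230
This matches the lower bound, so 5 is optimal.

5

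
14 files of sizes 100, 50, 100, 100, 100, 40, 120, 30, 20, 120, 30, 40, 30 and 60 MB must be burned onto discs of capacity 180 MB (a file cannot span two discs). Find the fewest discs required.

6

Total = 120 + 120 + 100 + 100 + 100 + 100 + 60 + 50 + 40 + 40 + 30 + 30 + 30 + 20 = 940 MB.
Lower bound: ⌈940/180⌉ = 6 discs.
A packing using 6 discs:
  disc 1: 120 + 60 = 180
  disc 2: 120 + 50 = 170
  disc 3: 100 + 40 + 40 = 180
  disc 4: 100 + 30 + 30 + 20 = 180
  disc 5: 100 + 30 = 130
  disc 6: 100 = 100
This matches the lower bound, so 6 is optimal.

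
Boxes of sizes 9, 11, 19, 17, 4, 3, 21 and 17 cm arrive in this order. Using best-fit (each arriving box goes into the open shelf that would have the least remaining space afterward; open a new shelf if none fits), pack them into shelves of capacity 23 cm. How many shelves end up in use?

5

  9 → shelf 1 (new)  [load 9/23]
  11 → shelf 1  [load 20/23]
  19 → shelf 2 (new)  [load 19/23]
  17 → shelf 3 (new)  [load 17/23]
  4 → shelf 2  [load 23/23]
  3 → shelf 1  [load 23/23]
  21 → shelf 4 (new)  [load 21/23]
  17 → shelf 5 (new)  [load 17/23]
5 shelves opened.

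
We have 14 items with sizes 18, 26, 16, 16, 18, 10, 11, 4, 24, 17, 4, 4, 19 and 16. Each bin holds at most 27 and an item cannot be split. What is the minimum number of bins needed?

9

Total = 26 + 24 + 19 + 18 + 18 + 17 + 16 + 16 + 16 + 11 + 10 + 4 + 4 + 4 = 203.
Lower bound: ⌈203/27⌉ = 8 bins.
Also, 9 items each exceed 27/2, and no two of those can share a bin, so at least 9 bins are needed.
A packing using 9 bins:
  bin 1: 26 = 26
  bin 2: 24 = 24
  bin 3: 19 + 4 + 4 = 27
  bin 4: 18 + 4 = 22
  bin 5: 18 = 18
  bin 6: 17 + 10 = 27
  bin 7: 16 + 11 = 27
  bin 8: 16 = 16
  bin 9: 16 = 16
This matches the lower bound, so 9 is optimal.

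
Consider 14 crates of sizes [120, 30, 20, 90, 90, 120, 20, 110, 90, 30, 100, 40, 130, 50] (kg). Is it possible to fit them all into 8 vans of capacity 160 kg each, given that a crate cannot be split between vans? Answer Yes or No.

Yes

A valid assignment using 8 vans:
  van 1: 130 + 30 = 160
  van 2: 120 + 40 = 160
  van 3: 120 + 30 = 150
  van 4: 110 + 50 = 160
  van 5: 100 + 20 + 20 = 140
  van 6: 90 = 90
  van 7: 90 = 90
  van 8: 90 = 90
Every load is within 160 kg, so 8 vans suffice.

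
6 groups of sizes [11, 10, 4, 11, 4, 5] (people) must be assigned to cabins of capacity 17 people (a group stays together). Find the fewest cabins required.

3

Total = 11 + 11 + 10 + 5 + 4 + 4 = 45 people.
Lower bound: ⌈45/17⌉ = 3 cabins.
A packing using 3 cabins:
  cabin 1: 11 + 5 = 16
  cabin 2: 11 + 4 = 15
  cabin 3: 10 + 4 = 14
This matches the lower bound, so 3 is optimal.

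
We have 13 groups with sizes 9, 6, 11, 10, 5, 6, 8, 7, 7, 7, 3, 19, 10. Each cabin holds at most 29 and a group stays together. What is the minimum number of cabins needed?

Total = 19 + 11 + 10 + 10 + 9 + 8 + 7 + 7 + 7 + 6 + 6 + 5 + 3 = 108.
Lower bound: ⌈108/29⌉ = 4 cabins.
A packing using 4 cabins:
  cabin 1: 19 + 10 = 29
  cabin 2: 11 + 10 + 8 = 29
  cabin 3: 9 + 7 + 7 + 6 = 29
  cabin 4: 7 + 6 + 5 + 3 = 21
This matches the lower bound, so 4 is optimal.

4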